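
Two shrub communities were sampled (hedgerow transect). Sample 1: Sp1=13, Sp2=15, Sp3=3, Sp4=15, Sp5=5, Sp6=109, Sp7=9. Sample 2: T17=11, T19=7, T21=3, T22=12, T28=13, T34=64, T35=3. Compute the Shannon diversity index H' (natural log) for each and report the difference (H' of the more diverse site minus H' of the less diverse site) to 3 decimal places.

0.159

Sample 1: N=169, proportions 0.076923, 0.088757, 0.017751, 0.088757, 0.029586, 0.64497, 0.053254, giving H' = 1.241965 (working shown to 6 dp, full precision carried).
Sample 2: N=113, proportions 0.097345, 0.061947, 0.026549, 0.106195, 0.115044, 0.566372, 0.026549, giving H' = 1.400648.
Difference = |1.241965 − 1.400648| = 0.158683, i.e. 0.159 to 3 decimal places.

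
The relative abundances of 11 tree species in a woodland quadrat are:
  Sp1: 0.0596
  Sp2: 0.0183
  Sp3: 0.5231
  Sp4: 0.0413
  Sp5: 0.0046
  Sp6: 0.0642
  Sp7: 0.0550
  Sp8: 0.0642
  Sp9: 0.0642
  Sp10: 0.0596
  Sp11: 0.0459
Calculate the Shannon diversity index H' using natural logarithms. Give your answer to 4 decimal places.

Each pᵢ ln pᵢ term (working shown to 6 dp, full precision carried): 0.0596×(-2.820100)=-0.168078, 0.0183×(-4.000854)=-0.073216, 0.5231×(-0.647983)=-0.338960, 0.0413×(-3.186893)=-0.131619, 0.0046×(-5.381699)=-0.024756, 0.0642×(-2.745752)=-0.176277, 0.055×(-2.900422)=-0.159523, 0.0642×(-2.745752)=-0.176277, 0.0642×(-2.745752)=-0.176277, 0.0596×(-2.820100)=-0.168078, 0.0459×(-3.081290)=-0.141431.
Sum = -1.734492, so H' = 1.7345.

1.7345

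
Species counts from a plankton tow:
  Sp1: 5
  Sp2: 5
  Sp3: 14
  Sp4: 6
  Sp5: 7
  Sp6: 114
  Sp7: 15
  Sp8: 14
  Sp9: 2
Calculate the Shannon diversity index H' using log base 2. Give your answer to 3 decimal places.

Total N = 5+5+14+6+7+114+15+14+2 = 182, so the proportions are 0.02747, 0.02747, 0.07692, 0.03297, 0.03846, 0.62637, 0.08242, 0.07692, 0.01099 (working shown to 5 dp, full precision carried).
Each pᵢ log₂ pᵢ term: 0.02747×(-5.18587)=-0.14247, 0.02747×(-5.18587)=-0.14247, 0.07692×(-3.70044)=-0.28465, 0.03297×(-4.92283)=-0.16229, 0.03846×(-4.70044)=-0.18079, 0.62637×(-0.67490)=-0.42274, 0.08242×(-3.60090)=-0.29678, 0.07692×(-3.70044)=-0.28465, 0.01099×(-6.50779)=-0.07151.
Sum = -1.98835, so H' = 1.988.

1.988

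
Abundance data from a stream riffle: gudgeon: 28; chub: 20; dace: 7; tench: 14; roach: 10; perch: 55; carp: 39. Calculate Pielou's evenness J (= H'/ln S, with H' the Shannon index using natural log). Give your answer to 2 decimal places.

0.90

Total N = 28+20+7+14+10+55+39 = 173, so the proportions are 0.1618, 0.1156, 0.0405, 0.0809, 0.0578, 0.3179, 0.2254 (working shown to 4 dp, full precision carried).
H' = −Σ pᵢ ln pᵢ = −((-0.2947) + (-0.2494) + (-0.1298) + (-0.2035) + (-0.1648) + (-0.3643) + (-0.3358)) = 1.7424.
With S = 7 species, ln S = 1.9459, so J = 1.7424/1.9459 = 0.8954, i.e. 0.90 to 2 decimal places.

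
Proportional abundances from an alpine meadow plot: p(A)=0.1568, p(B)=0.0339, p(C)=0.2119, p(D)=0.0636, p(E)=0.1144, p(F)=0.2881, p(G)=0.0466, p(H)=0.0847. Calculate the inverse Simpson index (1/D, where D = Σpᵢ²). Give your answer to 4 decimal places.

D = 0.1568² + 0.0339² + 0.2119² + 0.0636² + 0.1144² + 0.2881² + 0.0466² + 0.0847² = 0.02458624 + 0.00114921 + 0.04490161 + 0.00404496 + 0.01308736 + 0.08300161 + 0.00217156 + 0.00717409 = 0.18011664 (working shown to 8 dp, full precision carried).
So 1/D = 5.551958, i.e. 5.5520 to 4 decimal places.

5.5520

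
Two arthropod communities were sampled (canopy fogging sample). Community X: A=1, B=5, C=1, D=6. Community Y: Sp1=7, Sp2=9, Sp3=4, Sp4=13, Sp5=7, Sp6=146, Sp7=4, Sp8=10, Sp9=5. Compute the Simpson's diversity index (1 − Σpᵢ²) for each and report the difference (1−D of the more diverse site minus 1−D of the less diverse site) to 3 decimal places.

0.146

Community X: N=13, proportions 0.07692, 0.38462, 0.07692, 0.46154, giving 1−D = 0.62722 (working shown to 5 dp, full precision carried).
Community Y: N=205, proportions 0.03415, 0.0439, 0.01951, 0.06341, 0.03415, 0.7122, 0.01951, 0.04878, 0.02439, giving 1−D = 0.48076.
Difference = |0.62722 − 0.48076| = 0.14646, i.e. 0.146 to 3 decimal places.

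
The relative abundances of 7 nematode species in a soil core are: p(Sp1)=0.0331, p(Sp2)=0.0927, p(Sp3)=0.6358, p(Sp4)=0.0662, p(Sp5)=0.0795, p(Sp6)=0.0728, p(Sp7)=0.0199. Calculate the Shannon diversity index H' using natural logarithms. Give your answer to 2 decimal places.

1.27

Each pᵢ ln pᵢ term (working shown to 4 dp, full precision carried): 0.0331×(-3.4082)=-0.1128, 0.0927×(-2.3784)=-0.2205, 0.6358×(-0.4529)=-0.2879, 0.0662×(-2.7151)=-0.1797, 0.0795×(-2.5320)=-0.2013, 0.0728×(-2.6200)=-0.1907, 0.0199×(-3.9170)=-0.0779.
Sum = -1.2709, so H' = 1.27.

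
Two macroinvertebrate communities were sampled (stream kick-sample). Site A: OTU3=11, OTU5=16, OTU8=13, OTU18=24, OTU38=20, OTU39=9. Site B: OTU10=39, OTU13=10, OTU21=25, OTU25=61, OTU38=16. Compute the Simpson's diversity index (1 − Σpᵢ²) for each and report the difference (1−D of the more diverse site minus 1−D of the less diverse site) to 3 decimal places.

Site A: N=93, proportions 0.11828, 0.17204, 0.13978, 0.25806, 0.21505, 0.09677, giving 1−D = 0.81466 (working shown to 5 dp, full precision carried).
Site B: N=151, proportions 0.25828, 0.06623, 0.16556, 0.40397, 0.10596, giving 1−D = 0.72707.
Difference = |0.81466 − 0.72707| = 0.08759, i.e. 0.088 to 3 decimal places.

0.088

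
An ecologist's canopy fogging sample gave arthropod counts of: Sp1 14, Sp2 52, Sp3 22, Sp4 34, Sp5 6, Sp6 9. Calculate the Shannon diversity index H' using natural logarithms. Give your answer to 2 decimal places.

1.56

Total N = 14+52+22+34+6+9 = 137, so the proportions are 0.1022, 0.3796, 0.1606, 0.2482, 0.0438, 0.0657 (working shown to 4 dp, full precision carried).
Each pᵢ ln pᵢ term: 0.1022×(-2.2809)=-0.2331, 0.3796×(-0.9687)=-0.3677, 0.1606×(-1.8289)=-0.2937, 0.2482×(-1.3936)=-0.3459, 0.0438×(-3.1282)=-0.1370, 0.0657×(-2.7228)=-0.1789.
Sum = -1.5562, so H' = 1.56.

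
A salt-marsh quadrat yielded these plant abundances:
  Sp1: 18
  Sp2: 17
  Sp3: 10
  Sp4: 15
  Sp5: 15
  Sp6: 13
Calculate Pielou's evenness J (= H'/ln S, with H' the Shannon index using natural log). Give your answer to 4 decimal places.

Total N = 18+17+10+15+15+13 = 88, so the proportions are 0.204545, 0.193182, 0.113636, 0.170455, 0.170455, 0.147727 (working shown to 6 dp, full precision carried).
H' = −Σ pᵢ ln pᵢ = −((-0.324606) + (-0.317615) + (-0.247131) + (-0.301583) + (-0.301583) + (-0.282512)) = 1.775030.
With S = 6 species, ln S = 1.791759, so J = 1.775030/1.791759 = 0.990663, i.e. 0.9907 to 4 decimal places.

0.9907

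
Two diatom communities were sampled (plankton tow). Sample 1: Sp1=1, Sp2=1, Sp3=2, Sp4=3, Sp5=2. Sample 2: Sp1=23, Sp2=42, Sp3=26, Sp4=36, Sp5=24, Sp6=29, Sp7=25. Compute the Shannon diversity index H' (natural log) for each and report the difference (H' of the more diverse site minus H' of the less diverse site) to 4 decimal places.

Sample 1: N=9, proportions 0.111111, 0.111111, 0.222222, 0.333333, 0.222222, giving H' = 1.522955 (working shown to 6 dp, full precision carried).
Sample 2: N=205, proportions 0.112195, 0.204878, 0.126829, 0.17561, 0.117073, 0.141463, 0.121951, giving H' = 1.921974.
Difference = |1.522955 − 1.921974| = 0.399019, i.e. 0.3990 to 4 decimal places.

0.3990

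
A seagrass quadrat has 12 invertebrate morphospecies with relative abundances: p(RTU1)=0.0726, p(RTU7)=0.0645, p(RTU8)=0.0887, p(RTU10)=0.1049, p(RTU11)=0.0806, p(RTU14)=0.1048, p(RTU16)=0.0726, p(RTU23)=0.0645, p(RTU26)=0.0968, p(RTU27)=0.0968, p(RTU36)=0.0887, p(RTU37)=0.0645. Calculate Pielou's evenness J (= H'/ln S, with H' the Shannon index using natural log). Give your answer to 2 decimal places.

0.99

H' = −Σ pᵢ ln pᵢ = −((-0.1904) + (-0.1768) + (-0.2149) + (-0.2365) + (-0.2030) + (-0.2364) + (-0.1904) + (-0.1768) + (-0.2260) + (-0.2260) + (-0.2149) + (-0.1768)) = 2.4689 (working shown to 4 dp, full precision carried).
With S = 12 species, ln S = 2.4849, so J = 2.4689/2.4849 = 0.9936, i.e. 0.99 to 2 decimal places.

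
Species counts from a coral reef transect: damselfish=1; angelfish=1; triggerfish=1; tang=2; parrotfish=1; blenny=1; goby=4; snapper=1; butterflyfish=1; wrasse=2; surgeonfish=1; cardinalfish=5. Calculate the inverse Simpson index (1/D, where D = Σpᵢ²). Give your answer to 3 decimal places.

Total N = 1+1+1+2+1+1+4+1+1+2+1+5 = 21, so the proportions are 0.047619, 0.047619, 0.047619, 0.0952381, 0.047619, 0.047619, 0.1904762, 0.047619, 0.047619, 0.0952381, 0.047619, 0.2380952 (working shown to 7 dp, full precision carried).
D = 0.047619² + 0.047619² + 0.047619² + 0.0952381² + 0.047619² + 0.047619² + 0.1904762² + 0.047619² + 0.047619² + 0.0952381² + 0.047619² + 0.2380952² = 0.0022676 + 0.0022676 + 0.0022676 + 0.0090703 + 0.0022676 + 0.0022676 + 0.0362812 + 0.0022676 + 0.0022676 + 0.0090703 + 0.0022676 + 0.0566893 = 0.1292517.
So 1/D = 7.73684, i.e. 7.737 to 3 decimal places.

7.737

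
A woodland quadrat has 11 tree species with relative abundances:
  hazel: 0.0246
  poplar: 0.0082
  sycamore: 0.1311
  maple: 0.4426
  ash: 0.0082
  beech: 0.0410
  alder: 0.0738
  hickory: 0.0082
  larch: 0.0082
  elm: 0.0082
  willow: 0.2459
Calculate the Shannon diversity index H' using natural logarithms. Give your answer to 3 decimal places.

1.583

Each pᵢ ln pᵢ term (working shown to 5 dp, full precision carried): 0.0246×(-3.70501)=-0.09114, 0.0082×(-4.80362)=-0.03939, 0.1311×(-2.03179)=-0.26637, 0.4426×(-0.81509)=-0.36076, 0.0082×(-4.80362)=-0.03939, 0.041×(-3.19418)=-0.13096, 0.0738×(-2.60640)=-0.19235, 0.0082×(-4.80362)=-0.03939, 0.0082×(-4.80362)=-0.03939, 0.0082×(-4.80362)=-0.03939, 0.2459×(-1.40283)=-0.34496.
Sum = -1.58349, so H' = 1.583.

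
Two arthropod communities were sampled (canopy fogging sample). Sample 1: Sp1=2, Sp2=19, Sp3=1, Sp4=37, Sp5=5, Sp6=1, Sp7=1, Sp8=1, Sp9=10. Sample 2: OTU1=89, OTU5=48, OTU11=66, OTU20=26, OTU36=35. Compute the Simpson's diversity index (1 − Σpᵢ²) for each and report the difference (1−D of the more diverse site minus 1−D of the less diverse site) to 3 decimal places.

0.078

Sample 1: N=77, proportions 0.025974, 0.246753, 0.012987, 0.480519, 0.064935, 0.012987, 0.012987, 0.012987, 0.12987, giving 1−D = 0.685782 (working shown to 6 dp, full precision carried).
Sample 2: N=264, proportions 0.337121, 0.181818, 0.25, 0.098485, 0.132576, giving 1−D = 0.763516.
Difference = |0.685782 − 0.763516| = 0.077734, i.e. 0.078 to 3 decimal places.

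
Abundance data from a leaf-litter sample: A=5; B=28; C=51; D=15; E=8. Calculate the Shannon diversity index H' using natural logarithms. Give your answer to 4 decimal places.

1.3165

Total N = 5+28+51+15+8 = 107, so the proportions are 0.046729, 0.261682, 0.476636, 0.140187, 0.074766 (working shown to 6 dp, full precision carried).
Each pᵢ ln pᵢ term: 0.046729×(-3.063391)=-0.143149, 0.261682×(-1.340624)=-0.350818, 0.476636×(-0.741003)=-0.353188, 0.140187×(-1.964779)=-0.275436, 0.074766×(-2.593387)=-0.193898.
Sum = -1.316490, so H' = 1.3165.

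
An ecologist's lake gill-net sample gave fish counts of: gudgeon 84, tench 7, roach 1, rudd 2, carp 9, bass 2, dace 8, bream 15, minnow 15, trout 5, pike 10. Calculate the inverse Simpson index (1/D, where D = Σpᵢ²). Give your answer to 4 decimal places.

3.1866

Total N = 84+7+1+2+9+2+8+15+15+5+10 = 158, so the proportions are 0.53164557, 0.0443038, 0.00632911, 0.01265823, 0.05696203, 0.01265823, 0.05063291, 0.09493671, 0.09493671, 0.03164557, 0.06329114 (working shown to 8 dp, full precision carried).
D = 0.53164557² + 0.0443038² + 0.00632911² + 0.01265823² + 0.05696203² + 0.01265823² + 0.05063291² + 0.09493671² + 0.09493671² + 0.03164557² + 0.06329114² = 0.28264701 + 0.00196283 + 0.00004006 + 0.00016023 + 0.00324467 + 0.00016023 + 0.00256369 + 0.00901298 + 0.00901298 + 0.00100144 + 0.00400577 = 0.31381189.
So 1/D = 3.186622, i.e. 3.1866 to 4 decimal places.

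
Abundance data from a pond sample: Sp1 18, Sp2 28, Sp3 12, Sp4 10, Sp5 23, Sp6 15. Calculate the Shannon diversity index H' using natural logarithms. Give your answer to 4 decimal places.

1.7303

Total N = 18+28+12+10+23+15 = 106, so the proportions are 0.169811, 0.264151, 0.113208, 0.09434, 0.216981, 0.141509 (working shown to 6 dp, full precision carried).
Each pᵢ ln pᵢ term: 0.169811×(-1.773067)=-0.301087, 0.264151×(-1.331235)=-0.351647, 0.113208×(-2.178532)=-0.246626, 0.09434×(-2.360854)=-0.222722, 0.216981×(-1.527945)=-0.331535, 0.141509×(-1.955389)=-0.276706.
Sum = -1.730323, so H' = 1.7303.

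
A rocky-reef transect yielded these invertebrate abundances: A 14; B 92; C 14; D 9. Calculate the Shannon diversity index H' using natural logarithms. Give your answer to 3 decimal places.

Total N = 14+92+14+9 = 129, so the proportions are 0.10853, 0.71318, 0.10853, 0.06977 (working shown to 5 dp, full precision carried).
Each pᵢ ln pᵢ term: 0.10853×(-2.22076)=-0.24101, 0.71318×(-0.33802)=-0.24107, 0.10853×(-2.22076)=-0.24101, 0.06977×(-2.66259)=-0.18576.
Sum = -0.90886, so H' = 0.909.

0.909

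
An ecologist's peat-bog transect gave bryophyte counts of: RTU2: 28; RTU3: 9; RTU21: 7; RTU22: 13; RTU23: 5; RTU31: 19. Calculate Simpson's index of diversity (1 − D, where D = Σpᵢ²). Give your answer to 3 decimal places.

Total N = 28+9+7+13+5+19 = 81, so the proportions are 0.34568, 0.11111, 0.08642, 0.16049, 0.06173, 0.23457 (working shown to 5 dp, full precision carried).
D = 0.34568² + 0.11111² + 0.08642² + 0.16049² + 0.06173² + 0.23457² = 0.11949 + 0.01235 + 0.00747 + 0.02576 + 0.00381 + 0.05502 = 0.22390.
So 1 − D = 0.77610, i.e. 0.776 to 3 decimal places.

0.776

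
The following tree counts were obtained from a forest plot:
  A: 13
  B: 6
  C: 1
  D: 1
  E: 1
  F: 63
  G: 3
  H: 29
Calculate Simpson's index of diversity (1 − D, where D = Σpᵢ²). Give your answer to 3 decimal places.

Total N = 13+6+1+1+1+63+3+29 = 117, so the proportions are 0.11111, 0.05128, 0.00855, 0.00855, 0.00855, 0.53846, 0.02564, 0.24786 (working shown to 5 dp, full precision carried).
D = 0.11111² + 0.05128² + 0.00855² + 0.00855² + 0.00855² + 0.53846² + 0.02564² + 0.24786² = 0.01235 + 0.00263 + 0.00007 + 0.00007 + 0.00007 + 0.28994 + 0.00066 + 0.06144 = 0.36723.
So 1 − D = 0.63277, i.e. 0.633 to 3 decimal places.

0.633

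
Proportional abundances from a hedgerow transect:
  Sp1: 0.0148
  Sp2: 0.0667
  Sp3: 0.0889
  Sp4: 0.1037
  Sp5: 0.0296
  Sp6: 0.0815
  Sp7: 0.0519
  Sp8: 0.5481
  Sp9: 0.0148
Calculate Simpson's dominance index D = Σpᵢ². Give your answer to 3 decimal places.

D = 0.0148² + 0.0667² + 0.0889² + 0.1037² + 0.0296² + 0.0815² + 0.0519² + 0.5481² + 0.0148² = 0.00022 + 0.00445 + 0.00790 + 0.01075 + 0.00088 + 0.00664 + 0.00269 + 0.30041 + 0.00022 = 0.33417 (working shown to 5 dp, full precision carried).
To 3 decimal places, D = 0.334.

0.334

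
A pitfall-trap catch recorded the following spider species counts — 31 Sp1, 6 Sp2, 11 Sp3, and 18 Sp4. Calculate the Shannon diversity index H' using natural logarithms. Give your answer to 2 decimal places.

Total N = 31+6+11+18 = 66, so the proportions are 0.4697, 0.0909, 0.1667, 0.2727 (working shown to 4 dp, full precision carried).
Each pᵢ ln pᵢ term: 0.4697×(-0.7557)=-0.3549, 0.0909×(-2.3979)=-0.2180, 0.1667×(-1.7918)=-0.2986, 0.2727×(-1.2993)=-0.3543.
Sum = -1.2259, so H' = 1.23.

1.23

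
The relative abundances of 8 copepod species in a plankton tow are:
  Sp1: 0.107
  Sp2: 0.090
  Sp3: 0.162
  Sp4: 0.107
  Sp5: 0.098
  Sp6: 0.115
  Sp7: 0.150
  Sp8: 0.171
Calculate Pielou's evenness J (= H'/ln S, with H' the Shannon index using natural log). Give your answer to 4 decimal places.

H' = −Σ pᵢ ln pᵢ = −((-0.239137) + (-0.216715) + (-0.294866) + (-0.239137) + (-0.227633) + (-0.248725) + (-0.284568) + (-0.302002)) = 2.052783 (working shown to 6 dp, full precision carried).
With S = 8 species, ln S = 2.079442, so J = 2.052783/2.079442 = 0.987180, i.e. 0.9872 to 4 decimal places.

0.9872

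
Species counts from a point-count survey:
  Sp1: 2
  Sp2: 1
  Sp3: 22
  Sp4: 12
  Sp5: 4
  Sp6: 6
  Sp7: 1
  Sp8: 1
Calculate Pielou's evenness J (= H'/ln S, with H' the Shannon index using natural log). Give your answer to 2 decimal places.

Total N = 2+1+22+12+4+6+1+1 = 49, so the proportions are 0.0408, 0.0204, 0.449, 0.2449, 0.0816, 0.1224, 0.0204, 0.0204 (working shown to 4 dp, full precision carried).
H' = −Σ pᵢ ln pᵢ = −((-0.1306) + (-0.0794) + (-0.3595) + (-0.3446) + (-0.2045) + (-0.2572) + (-0.0794) + (-0.0794)) = 1.5346.
With S = 8 species, ln S = 2.0794, so J = 1.5346/2.0794 = 0.7380, i.e. 0.74 to 2 decimal places.

0.74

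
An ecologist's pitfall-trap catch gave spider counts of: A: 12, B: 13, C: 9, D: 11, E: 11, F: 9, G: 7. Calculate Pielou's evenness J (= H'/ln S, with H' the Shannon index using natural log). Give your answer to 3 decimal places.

Total N = 12+13+9+11+11+9+7 = 72, so the proportions are 0.16667, 0.18056, 0.125, 0.15278, 0.15278, 0.125, 0.09722 (working shown to 5 dp, full precision carried).
H' = −Σ pᵢ ln pᵢ = −((-0.29863) + (-0.30906) + (-0.25993) + (-0.28703) + (-0.28703) + (-0.25993) + (-0.22660)) = 1.92822.
With S = 7 species, ln S = 1.94591, so J = 1.92822/1.94591 = 0.99091, i.e. 0.991 to 3 decimal places.

0.991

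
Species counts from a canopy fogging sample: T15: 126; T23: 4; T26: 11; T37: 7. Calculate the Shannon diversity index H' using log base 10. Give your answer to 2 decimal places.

Total N = 126+4+11+7 = 148, so the proportions are 0.8514, 0.027, 0.0743, 0.0473 (working shown to 4 dp, full precision carried).
Each pᵢ log₁₀ pᵢ term: 0.8514×(-0.0699)=-0.0595, 0.027×(-1.5682)=-0.0424, 0.0743×(-1.1289)=-0.0839, 0.0473×(-1.3252)=-0.0627.
Sum = -0.2485, so H' = 0.25.

0.25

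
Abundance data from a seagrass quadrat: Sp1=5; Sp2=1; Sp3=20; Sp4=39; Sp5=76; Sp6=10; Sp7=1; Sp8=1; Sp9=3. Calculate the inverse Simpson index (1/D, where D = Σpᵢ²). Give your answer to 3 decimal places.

3.106

Total N = 5+1+20+39+76+10+1+1+3 = 156, so the proportions are 0.032051, 0.00641, 0.128205, 0.25, 0.487179, 0.064103, 0.00641, 0.00641, 0.019231 (working shown to 6 dp, full precision carried).
D = 0.032051² + 0.00641² + 0.128205² + 0.25² + 0.487179² + 0.064103² + 0.00641² + 0.00641² + 0.019231² = 0.001027 + 0.000041 + 0.016437 + 0.062500 + 0.237344 + 0.004109 + 0.000041 + 0.000041 + 0.000370 = 0.321910.
So 1/D = 3.10646, i.e. 3.106 to 3 decimal places.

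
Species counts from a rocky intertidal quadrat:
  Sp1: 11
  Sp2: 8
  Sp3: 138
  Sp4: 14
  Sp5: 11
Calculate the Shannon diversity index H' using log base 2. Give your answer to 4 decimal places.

Total N = 11+8+138+14+11 = 182, so the proportions are 0.06044, 0.043956, 0.758242, 0.076923, 0.06044 (working shown to 6 dp, full precision carried).
Each pᵢ log₂ pᵢ term: 0.06044×(-4.048363)=-0.244681, 0.043956×(-4.507795)=-0.198145, 0.758242×(-0.399270)=-0.302743, 0.076923×(-3.700440)=-0.284649, 0.06044×(-4.048363)=-0.244681.
Sum = -1.274900, so H' = 1.2749.

1.2749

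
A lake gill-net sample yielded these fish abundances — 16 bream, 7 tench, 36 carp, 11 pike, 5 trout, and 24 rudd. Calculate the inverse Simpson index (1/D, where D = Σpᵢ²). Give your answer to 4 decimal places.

Total N = 16+7+36+11+5+24 = 99, so the proportions are 0.16161616, 0.07070707, 0.36363636, 0.11111111, 0.05050505, 0.24242424 (working shown to 8 dp, full precision carried).
D = 0.16161616² + 0.07070707² + 0.36363636² + 0.11111111² + 0.05050505² + 0.24242424² = 0.02611978 + 0.00499949 + 0.13223140 + 0.01234568 + 0.00255076 + 0.05876951 = 0.23701663.
So 1/D = 4.219113, i.e. 4.2191 to 4 decimal places.

4.2191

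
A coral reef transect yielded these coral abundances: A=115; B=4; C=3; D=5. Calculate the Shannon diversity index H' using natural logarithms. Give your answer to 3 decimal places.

Total N = 115+4+3+5 = 127, so the proportions are 0.90551, 0.0315, 0.02362, 0.03937 (working shown to 5 dp, full precision carried).
Each pᵢ ln pᵢ term: 0.90551×(-0.09925)=-0.08988, 0.0315×(-3.45789)=-0.10891, 0.02362×(-3.74557)=-0.08848, 0.03937×(-3.23475)=-0.12735.
Sum = -0.41462, so H' = 0.415.

0.415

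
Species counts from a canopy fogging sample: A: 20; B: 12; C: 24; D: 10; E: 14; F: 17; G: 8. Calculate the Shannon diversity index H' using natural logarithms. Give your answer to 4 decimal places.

1.8846

Total N = 20+12+24+10+14+17+8 = 105, so the proportions are 0.190476, 0.114286, 0.228571, 0.095238, 0.133333, 0.161905, 0.07619 (working shown to 6 dp, full precision carried).
Each pᵢ ln pᵢ term: 0.190476×(-1.658228)=-0.315853, 0.114286×(-2.169054)=-0.247892, 0.228571×(-1.475907)=-0.337350, 0.095238×(-2.351375)=-0.223941, 0.133333×(-2.014903)=-0.268654, 0.161905×(-1.820747)=-0.294788, 0.07619×(-2.574519)=-0.196154.
Sum = -1.884631, so H' = 1.8846.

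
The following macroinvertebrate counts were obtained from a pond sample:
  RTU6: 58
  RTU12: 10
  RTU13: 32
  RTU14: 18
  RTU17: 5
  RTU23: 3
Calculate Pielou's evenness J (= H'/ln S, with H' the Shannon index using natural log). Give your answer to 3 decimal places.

Total N = 58+10+32+18+5+3 = 126, so the proportions are 0.46032, 0.07937, 0.25397, 0.14286, 0.03968, 0.02381 (working shown to 5 dp, full precision carried).
H' = −Σ pᵢ ln pᵢ = −((-0.35713) + (-0.20109) + (-0.34808) + (-0.27799) + (-0.12805) + (-0.08899)) = 1.40132.
With S = 6 species, ln S = 1.79176, so J = 1.40132/1.79176 = 0.78209, i.e. 0.782 to 3 decimal places.

0.782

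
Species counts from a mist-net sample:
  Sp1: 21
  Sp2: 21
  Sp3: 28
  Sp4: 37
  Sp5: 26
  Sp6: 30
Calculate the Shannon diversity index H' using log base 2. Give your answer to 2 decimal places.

Total N = 21+21+28+37+26+30 = 163, so the proportions are 0.1288, 0.1288, 0.1718, 0.227, 0.1595, 0.184 (working shown to 4 dp, full precision carried).
Each pᵢ log₂ pᵢ term: 0.1288×(-2.9564)=-0.3809, 0.1288×(-2.9564)=-0.3809, 0.1718×(-2.5414)=-0.4366, 0.227×(-2.1393)=-0.4856, 0.1595×(-2.6483)=-0.4224, 0.184×(-2.4418)=-0.4494.
Sum = -2.5558, so H' = 2.56.

2.56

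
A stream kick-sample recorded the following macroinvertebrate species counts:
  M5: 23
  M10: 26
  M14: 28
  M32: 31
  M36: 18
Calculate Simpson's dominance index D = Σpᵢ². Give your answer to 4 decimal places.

Total N = 23+26+28+31+18 = 126, so the proportions are 0.18254, 0.206349, 0.222222, 0.246032, 0.142857 (working shown to 6 dp, full precision carried).
D = 0.18254² + 0.206349² + 0.222222² + 0.246032² + 0.142857² = 0.033321 + 0.042580 + 0.049383 + 0.060532 + 0.020408 = 0.206223.
To 4 decimal places, D = 0.2062.

0.2062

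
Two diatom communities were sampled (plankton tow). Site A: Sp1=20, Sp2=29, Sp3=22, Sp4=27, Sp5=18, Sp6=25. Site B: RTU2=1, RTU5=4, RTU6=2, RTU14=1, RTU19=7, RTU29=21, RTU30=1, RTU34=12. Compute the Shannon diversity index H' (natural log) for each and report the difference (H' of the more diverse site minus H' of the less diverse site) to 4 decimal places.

0.2191

Site A: N=141, proportions 0.141844, 0.205674, 0.156028, 0.191489, 0.12766, 0.177305, giving H' = 1.778155 (working shown to 6 dp, full precision carried).
Site B: N=49, proportions 0.020408, 0.081633, 0.040816, 0.020408, 0.142857, 0.428571, 0.020408, 0.244898, giving H' = 1.559031.
Difference = |1.778155 − 1.559031| = 0.219124, i.e. 0.2191 to 4 decimal places.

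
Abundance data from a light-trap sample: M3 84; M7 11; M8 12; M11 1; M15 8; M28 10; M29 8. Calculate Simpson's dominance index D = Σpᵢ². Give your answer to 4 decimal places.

0.4205

Total N = 84+11+12+1+8+10+8 = 134, so the proportions are 0.626866, 0.08209, 0.089552, 0.007463, 0.059701, 0.074627, 0.059701 (working shown to 6 dp, full precision carried).
D = 0.626866² + 0.08209² + 0.089552² + 0.007463² + 0.059701² + 0.074627² + 0.059701² = 0.392961 + 0.006739 + 0.008020 + 0.000056 + 0.003564 + 0.005569 + 0.003564 = 0.420472.
To 4 decimal places, D = 0.4205.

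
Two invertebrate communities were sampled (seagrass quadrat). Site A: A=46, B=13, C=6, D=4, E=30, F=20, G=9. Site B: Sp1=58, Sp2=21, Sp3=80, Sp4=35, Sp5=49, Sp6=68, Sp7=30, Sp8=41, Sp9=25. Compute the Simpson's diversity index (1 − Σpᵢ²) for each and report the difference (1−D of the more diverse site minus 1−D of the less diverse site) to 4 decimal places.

Site A: N=128, proportions 0.359375, 0.1015625, 0.046875, 0.03125, 0.234375, 0.15625, 0.0703125, giving 1−D = 0.7730713 (working shown to 7 dp, full precision carried).
Site B: N=407, proportions 0.1425061, 0.0515971, 0.1965602, 0.0859951, 0.1203931, 0.1670762, 0.0737101, 0.1007371, 0.0614251, giving 1−D = 0.8692356.
Difference = |0.7730713 − 0.8692356| = 0.0961643, i.e. 0.0962 to 4 decimal places.

0.0962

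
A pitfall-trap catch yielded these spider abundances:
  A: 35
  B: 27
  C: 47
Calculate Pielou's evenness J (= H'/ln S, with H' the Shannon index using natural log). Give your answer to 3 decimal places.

0.977

Total N = 35+27+47 = 109, so the proportions are 0.3211, 0.24771, 0.43119 (working shown to 5 dp, full precision carried).
H' = −Σ pᵢ ln pᵢ = −((-0.36477) + (-0.34568) + (-0.36272)) = 1.07317.
With S = 3 species, ln S = 1.09861, so J = 1.07317/1.09861 = 0.97684, i.e. 0.977 to 3 decimal places.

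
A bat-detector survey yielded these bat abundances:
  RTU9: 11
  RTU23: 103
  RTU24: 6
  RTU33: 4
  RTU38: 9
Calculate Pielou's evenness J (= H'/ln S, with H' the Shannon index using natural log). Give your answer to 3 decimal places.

Total N = 11+103+6+4+9 = 133, so the proportions are 0.08271, 0.77444, 0.04511, 0.03008, 0.06767 (working shown to 5 dp, full precision carried).
H' = −Σ pᵢ ln pᵢ = −((-0.20614) + (-0.19796) + (-0.13979) + (-0.10539) + (-0.18224)) = 0.83152.
With S = 5 species, ln S = 1.60944, so J = 0.83152/1.60944 = 0.51665, i.e. 0.517 to 3 decimal places.

0.517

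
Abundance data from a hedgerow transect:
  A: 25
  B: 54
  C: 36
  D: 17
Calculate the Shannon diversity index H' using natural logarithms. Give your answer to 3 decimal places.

1.299

Total N = 25+54+36+17 = 132, so the proportions are 0.18939, 0.40909, 0.27273, 0.12879 (working shown to 5 dp, full precision carried).
Each pᵢ ln pᵢ term: 0.18939×(-1.66393)=-0.31514, 0.40909×(-0.89382)=-0.36565, 0.27273×(-1.29928)=-0.35435, 0.12879×(-2.04959)=-0.26396.
Sum = -1.29910, so H' = 1.299.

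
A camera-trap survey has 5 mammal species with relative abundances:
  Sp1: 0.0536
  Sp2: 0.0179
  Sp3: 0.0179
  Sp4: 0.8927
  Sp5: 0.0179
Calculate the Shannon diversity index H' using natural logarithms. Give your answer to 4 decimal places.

0.4742

Each pᵢ ln pᵢ term (working shown to 6 dp, full precision carried): 0.0536×(-2.926206)=-0.156845, 0.0179×(-4.022955)=-0.072011, 0.0179×(-4.022955)=-0.072011, 0.8927×(-0.113505)=-0.101326, 0.0179×(-4.022955)=-0.072011.
Sum = -0.474203, so H' = 0.4742.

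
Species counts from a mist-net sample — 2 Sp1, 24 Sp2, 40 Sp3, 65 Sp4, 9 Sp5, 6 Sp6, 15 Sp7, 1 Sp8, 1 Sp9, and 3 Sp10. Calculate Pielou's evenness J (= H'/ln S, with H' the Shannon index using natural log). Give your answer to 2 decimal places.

0.73

Total N = 2+24+40+65+9+6+15+1+1+3 = 166, so the proportions are 0.012, 0.1446, 0.241, 0.3916, 0.0542, 0.0361, 0.0904, 0.006, 0.006, 0.0181 (working shown to 4 dp, full precision carried).
H' = −Σ pᵢ ln pᵢ = −((-0.0532) + (-0.2796) + (-0.3429) + (-0.3671) + (-0.1580) + (-0.1200) + (-0.2172) + (-0.0308) + (-0.0308) + (-0.0725)) = 1.6723.
With S = 10 species, ln S = 2.3026, so J = 1.6723/2.3026 = 0.7263, i.e. 0.73 to 2 decimal places.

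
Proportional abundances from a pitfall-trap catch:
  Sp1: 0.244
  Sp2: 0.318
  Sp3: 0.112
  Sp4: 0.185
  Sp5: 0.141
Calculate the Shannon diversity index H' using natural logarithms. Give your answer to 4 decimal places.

Each pᵢ ln pᵢ term (working shown to 6 dp, full precision carried): 0.244×(-1.410587)=-0.344183, 0.318×(-1.145704)=-0.364334, 0.112×(-2.189256)=-0.245197, 0.185×(-1.687399)=-0.312169, 0.141×(-1.958995)=-0.276218.
Sum = -1.542101, so H' = 1.5421.

1.5421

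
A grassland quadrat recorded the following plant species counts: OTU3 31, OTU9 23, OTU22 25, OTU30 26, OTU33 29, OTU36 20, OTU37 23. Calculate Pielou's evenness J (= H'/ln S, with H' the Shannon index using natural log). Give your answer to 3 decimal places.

Total N = 31+23+25+26+29+20+23 = 177, so the proportions are 0.17514, 0.12994, 0.14124, 0.14689, 0.16384, 0.11299, 0.12994 (working shown to 5 dp, full precision carried).
H' = −Σ pᵢ ln pᵢ = −((-0.30512) + (-0.26517) + (-0.27645) + (-0.28175) + (-0.29637) + (-0.24637) + (-0.26517)) = 1.93640.
With S = 7 species, ln S = 1.94591, so J = 1.93640/1.94591 = 0.99511, i.e. 0.995 to 3 decimal places.

0.995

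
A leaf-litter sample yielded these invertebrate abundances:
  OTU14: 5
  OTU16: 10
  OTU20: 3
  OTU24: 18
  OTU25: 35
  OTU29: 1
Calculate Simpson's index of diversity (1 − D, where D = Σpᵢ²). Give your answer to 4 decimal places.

0.6752

Total N = 5+10+3+18+35+1 = 72, so the proportions are 0.069444, 0.138889, 0.041667, 0.25, 0.486111, 0.013889 (working shown to 6 dp, full precision carried).
D = 0.069444² + 0.138889² + 0.041667² + 0.25² + 0.486111² + 0.013889² = 0.004823 + 0.019290 + 0.001736 + 0.062500 + 0.236304 + 0.000193 = 0.324846.
So 1 − D = 0.675154, i.e. 0.6752 to 4 decimal places.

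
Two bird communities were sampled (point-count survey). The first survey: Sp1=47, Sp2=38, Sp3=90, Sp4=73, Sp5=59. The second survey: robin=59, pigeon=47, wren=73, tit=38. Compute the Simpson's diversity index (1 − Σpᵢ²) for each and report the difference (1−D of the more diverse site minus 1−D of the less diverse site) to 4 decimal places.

0.0465

The first survey: N=307, proportions 0.153094, 0.123779, 0.29316, 0.237785, 0.192182, giving 1−D = 0.781823 (working shown to 6 dp, full precision carried).
The second survey: N=217, proportions 0.271889, 0.21659, 0.336406, 0.175115, giving 1−D = 0.735331.
Difference = |0.781823 − 0.735331| = 0.046492, i.e. 0.0465 to 4 decimal places.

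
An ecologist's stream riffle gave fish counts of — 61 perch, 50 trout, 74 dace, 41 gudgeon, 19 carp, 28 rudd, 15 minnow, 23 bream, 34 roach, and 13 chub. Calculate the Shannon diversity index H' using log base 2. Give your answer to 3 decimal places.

3.115

Total N = 61+50+74+41+19+28+15+23+34+13 = 358, so the proportions are 0.17039, 0.13966, 0.2067, 0.11453, 0.05307, 0.07821, 0.0419, 0.06425, 0.09497, 0.03631 (working shown to 5 dp, full precision carried).
Each pᵢ log₂ pᵢ term: 0.17039×(-2.55308)=-0.43502, 0.13966×(-2.83996)=-0.39664, 0.2067×(-2.27436)=-0.47012, 0.11453×(-3.12626)=-0.35804, 0.05307×(-4.23589)=-0.22481, 0.07821×(-3.67646)=-0.28754, 0.0419×(-4.57693)=-0.19177, 0.06425×(-3.96025)=-0.25443, 0.09497×(-3.39635)=-0.32256, 0.03631×(-4.78338)=-0.17370.
Sum = -3.11463, so H' = 3.115.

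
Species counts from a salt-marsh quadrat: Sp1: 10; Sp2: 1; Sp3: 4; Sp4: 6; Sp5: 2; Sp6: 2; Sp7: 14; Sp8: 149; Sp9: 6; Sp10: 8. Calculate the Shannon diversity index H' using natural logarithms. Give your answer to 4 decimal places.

Total N = 10+1+4+6+2+2+14+149+6+8 = 202, so the proportions are 0.049505, 0.00495, 0.019802, 0.029703, 0.009901, 0.009901, 0.069307, 0.737624, 0.029703, 0.039604 (working shown to 6 dp, full precision carried).
Each pᵢ ln pᵢ term: 0.049505×(-3.005683)=-0.148796, 0.00495×(-5.308268)=-0.026279, 0.019802×(-3.921973)=-0.077663, 0.029703×(-3.516508)=-0.104451, 0.009901×(-4.615121)=-0.045694, 0.009901×(-4.615121)=-0.045694, 0.069307×(-2.669210)=-0.184995, 0.737624×(-0.304321)=-0.224475, 0.029703×(-3.516508)=-0.104451, 0.039604×(-3.228826)=-0.127874.
Sum = -1.090371, so H' = 1.0904.

1.0904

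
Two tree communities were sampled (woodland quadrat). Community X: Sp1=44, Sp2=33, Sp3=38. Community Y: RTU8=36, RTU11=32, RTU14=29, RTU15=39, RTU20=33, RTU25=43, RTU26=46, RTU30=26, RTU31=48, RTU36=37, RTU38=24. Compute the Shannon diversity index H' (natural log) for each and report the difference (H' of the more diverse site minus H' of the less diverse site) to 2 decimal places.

Community X: N=115, proportions 0.3826, 0.287, 0.3304, giving H' = 1.0917 (working shown to 4 dp, full precision carried).
Community Y: N=393, proportions 0.0916, 0.0814, 0.0738, 0.0992, 0.084, 0.1094, 0.117, 0.0662, 0.1221, 0.0941, 0.0611, giving H' = 2.3756.
Difference = |1.0917 − 2.3756| = 1.2839, i.e. 1.28 to 2 decimal places.

1.28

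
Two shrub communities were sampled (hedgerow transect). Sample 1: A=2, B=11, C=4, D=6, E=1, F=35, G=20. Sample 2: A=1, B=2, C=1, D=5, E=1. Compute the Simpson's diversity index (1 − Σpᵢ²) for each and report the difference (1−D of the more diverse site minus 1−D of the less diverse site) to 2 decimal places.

0.03

Sample 1: N=79, proportions 0.0253, 0.1392, 0.0506, 0.0759, 0.0127, 0.443, 0.2532, giving 1−D = 0.7111 (working shown to 4 dp, full precision carried).
Sample 2: N=10, proportions 0.1, 0.2, 0.1, 0.5, 0.1, giving 1−D = 0.6800.
Difference = |0.7111 − 0.6800| = 0.0311, i.e. 0.03 to 2 decimal places.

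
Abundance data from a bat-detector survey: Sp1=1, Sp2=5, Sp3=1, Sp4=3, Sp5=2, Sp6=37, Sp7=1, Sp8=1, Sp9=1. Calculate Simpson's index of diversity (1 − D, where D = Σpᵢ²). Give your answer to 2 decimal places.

0.48

Total N = 1+5+1+3+2+37+1+1+1 = 52, so the proportions are 0.0192, 0.0962, 0.0192, 0.0577, 0.0385, 0.7115, 0.0192, 0.0192, 0.0192 (working shown to 4 dp, full precision carried).
D = 0.0192² + 0.0962² + 0.0192² + 0.0577² + 0.0385² + 0.7115² + 0.0192² + 0.0192² + 0.0192² = 0.0004 + 0.0092 + 0.0004 + 0.0033 + 0.0015 + 0.5063 + 0.0004 + 0.0004 + 0.0004 = 0.5222.
So 1 − D = 0.4778, i.e. 0.48 to 2 decimal places.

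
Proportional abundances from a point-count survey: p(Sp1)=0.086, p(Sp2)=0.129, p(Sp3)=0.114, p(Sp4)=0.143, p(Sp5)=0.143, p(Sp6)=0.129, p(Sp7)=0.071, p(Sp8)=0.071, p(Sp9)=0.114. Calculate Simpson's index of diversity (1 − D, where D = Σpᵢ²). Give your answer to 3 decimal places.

D = 0.086² + 0.129² + 0.114² + 0.143² + 0.143² + 0.129² + 0.071² + 0.071² + 0.114² = 0.00740 + 0.01664 + 0.01300 + 0.02045 + 0.02045 + 0.01664 + 0.00504 + 0.00504 + 0.01300 = 0.11765 (working shown to 5 dp, full precision carried).
So 1 − D = 0.88235, i.e. 0.882 to 3 decimal places.

0.882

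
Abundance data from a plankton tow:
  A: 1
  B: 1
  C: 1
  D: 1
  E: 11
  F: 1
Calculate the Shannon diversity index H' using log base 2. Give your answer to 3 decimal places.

Total N = 1+1+1+1+11+1 = 16, so the proportions are 0.0625, 0.0625, 0.0625, 0.0625, 0.6875, 0.0625 (working shown to 5 dp, full precision carried).
Each pᵢ log₂ pᵢ term: 0.0625×(-4.00000)=-0.25000, 0.0625×(-4.00000)=-0.25000, 0.0625×(-4.00000)=-0.25000, 0.0625×(-4.00000)=-0.25000, 0.6875×(-0.54057)=-0.37164, 0.0625×(-4.00000)=-0.25000.
Sum = -1.62164, so H' = 1.622.

1.622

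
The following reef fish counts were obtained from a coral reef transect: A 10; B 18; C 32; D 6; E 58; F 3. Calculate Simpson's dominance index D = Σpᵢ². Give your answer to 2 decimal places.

Total N = 10+18+32+6+58+3 = 127, so the proportions are 0.0787, 0.1417, 0.252, 0.0472, 0.4567, 0.0236 (working shown to 4 dp, full precision carried).
D = 0.0787² + 0.1417² + 0.252² + 0.0472² + 0.4567² + 0.0236² = 0.0062 + 0.0201 + 0.0635 + 0.0022 + 0.2086 + 0.0006 = 0.3011.
To 2 decimal places, D = 0.30.

0.30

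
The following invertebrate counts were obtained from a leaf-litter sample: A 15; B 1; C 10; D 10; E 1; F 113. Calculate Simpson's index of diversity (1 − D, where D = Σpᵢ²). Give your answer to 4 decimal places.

0.4135

Total N = 15+1+10+10+1+113 = 150, so the proportions are 0.1, 0.006667, 0.066667, 0.066667, 0.006667, 0.753333 (working shown to 6 dp, full precision carried).
D = 0.1² + 0.006667² + 0.066667² + 0.066667² + 0.006667² + 0.753333² = 0.010000 + 0.000044 + 0.004444 + 0.004444 + 0.000044 + 0.567511 = 0.586489.
So 1 − D = 0.413511, i.e. 0.4135 to 4 decimal places.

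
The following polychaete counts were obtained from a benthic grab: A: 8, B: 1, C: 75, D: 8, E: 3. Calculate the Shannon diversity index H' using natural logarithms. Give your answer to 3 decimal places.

Total N = 8+1+75+8+3 = 95, so the proportions are 0.08421, 0.01053, 0.78947, 0.08421, 0.03158 (working shown to 5 dp, full precision carried).
Each pᵢ ln pᵢ term: 0.08421×(-2.47444)=-0.20837, 0.01053×(-4.55388)=-0.04794, 0.78947×(-0.23639)=-0.18662, 0.08421×(-2.47444)=-0.20837, 0.03158×(-3.45526)=-0.10911.
Sum = -0.76042, so H' = 0.760.

0.760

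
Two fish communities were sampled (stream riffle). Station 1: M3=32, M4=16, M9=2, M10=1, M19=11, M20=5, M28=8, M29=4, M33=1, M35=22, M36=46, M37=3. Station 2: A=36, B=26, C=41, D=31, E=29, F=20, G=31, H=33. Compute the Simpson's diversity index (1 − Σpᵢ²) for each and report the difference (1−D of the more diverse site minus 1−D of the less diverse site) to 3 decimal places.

Station 1: N=151, proportions 0.21192, 0.10596, 0.01325, 0.00662, 0.07285, 0.03311, 0.05298, 0.02649, 0.00662, 0.1457, 0.30464, 0.01987, giving 1−D = 0.81926 (working shown to 5 dp, full precision carried).
Station 2: N=247, proportions 0.14575, 0.10526, 0.16599, 0.12551, 0.11741, 0.08097, 0.12551, 0.1336, giving 1−D = 0.87043.
Difference = |0.81926 − 0.87043| = 0.05117, i.e. 0.051 to 3 decimal places.

0.051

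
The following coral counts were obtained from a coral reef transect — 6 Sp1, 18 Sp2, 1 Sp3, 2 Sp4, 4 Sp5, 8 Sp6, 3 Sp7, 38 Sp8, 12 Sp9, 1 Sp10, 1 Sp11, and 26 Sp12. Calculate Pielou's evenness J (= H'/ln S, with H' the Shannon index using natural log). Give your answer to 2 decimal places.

0.78

Total N = 6+18+1+2+4+8+3+38+12+1+1+26 = 120, so the proportions are 0.05, 0.15, 0.0083, 0.0167, 0.0333, 0.0667, 0.025, 0.3167, 0.1, 0.0083, 0.0083, 0.2167 (working shown to 4 dp, full precision carried).
H' = −Σ pᵢ ln pᵢ = −((-0.1498) + (-0.2846) + (-0.0399) + (-0.0682) + (-0.1134) + (-0.1805) + (-0.0922) + (-0.3641) + (-0.2303) + (-0.0399) + (-0.0399) + (-0.3314)) = 1.9342.
With S = 12 species, ln S = 2.4849, so J = 1.9342/2.4849 = 0.7784, i.e. 0.78 to 2 decimal places.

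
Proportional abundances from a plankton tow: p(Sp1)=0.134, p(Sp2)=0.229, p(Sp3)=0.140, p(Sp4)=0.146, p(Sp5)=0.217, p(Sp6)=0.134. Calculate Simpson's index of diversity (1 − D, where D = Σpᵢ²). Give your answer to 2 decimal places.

0.82

D = 0.134² + 0.229² + 0.14² + 0.146² + 0.217² + 0.134² = 0.0180 + 0.0524 + 0.0196 + 0.0213 + 0.0471 + 0.0180 = 0.1764 (working shown to 4 dp, full precision carried).
So 1 − D = 0.8236, i.e. 0.82 to 2 decimal places.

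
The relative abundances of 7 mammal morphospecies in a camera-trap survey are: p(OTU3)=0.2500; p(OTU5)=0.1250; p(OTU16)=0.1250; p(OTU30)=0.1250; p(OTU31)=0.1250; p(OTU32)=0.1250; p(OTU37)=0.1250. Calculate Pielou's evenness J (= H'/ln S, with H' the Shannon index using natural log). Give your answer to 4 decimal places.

H' = −Σ pᵢ ln pᵢ = −((-0.346574) + (-0.259930) + (-0.259930) + (-0.259930) + (-0.259930) + (-0.259930) + (-0.259930)) = 1.906155 (working shown to 6 dp, full precision carried).
With S = 7 species, ln S = 1.945910, so J = 1.906155/1.945910 = 0.979570, i.e. 0.9796 to 4 decimal places.

0.9796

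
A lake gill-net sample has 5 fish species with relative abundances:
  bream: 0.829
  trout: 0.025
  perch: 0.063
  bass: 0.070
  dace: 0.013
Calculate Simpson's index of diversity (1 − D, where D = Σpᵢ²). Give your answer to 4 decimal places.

D = 0.829² + 0.025² + 0.063² + 0.07² + 0.013² = 0.687241 + 0.000625 + 0.003969 + 0.004900 + 0.000169 = 0.696904 (working shown to 6 dp, full precision carried).
So 1 − D = 0.303096, i.e. 0.3031 to 4 decimal places.

0.3031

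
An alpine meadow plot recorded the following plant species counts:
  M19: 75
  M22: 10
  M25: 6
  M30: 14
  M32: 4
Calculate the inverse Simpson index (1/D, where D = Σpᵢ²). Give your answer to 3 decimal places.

1.989

Total N = 75+10+6+14+4 = 109, so the proportions are 0.688073, 0.091743, 0.055046, 0.12844, 0.036697 (working shown to 6 dp, full precision carried).
D = 0.688073² + 0.091743² + 0.055046² + 0.12844² + 0.036697² = 0.473445 + 0.008417 + 0.003030 + 0.016497 + 0.001347 = 0.502735.
So 1/D = 1.98912, i.e. 1.989 to 3 decimal places.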